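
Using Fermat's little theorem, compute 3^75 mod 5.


Fermat's little theorem: if p is prime and gcd(a,p)=1, then a^(p-1) ≡ 1 (mod p)
p = 5 is prime, gcd(3,5) = 1
Reduce exponent: 75 mod 4 = 3
So 3^75 ≡ 3^3 (mod 5)
3^3 mod 5 = 2

3^75 ≡ 2 (mod 5)


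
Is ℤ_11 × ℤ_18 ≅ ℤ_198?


Comparing ℤ_11 × ℤ_18 and ℤ_198:
gcd(11,18) = 1, so ℤ_11 × ℤ_18 ≅ ℤ_198 (CRT)

Yes, ℤ_11 × ℤ_18 ≅ ℤ_198


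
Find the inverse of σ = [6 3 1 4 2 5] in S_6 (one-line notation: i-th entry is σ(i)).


To find σ⁻¹, swap domain and range:
σ(1) = 6 → σ⁻¹(6) = 1
σ(2) = 3 → σ⁻¹(3) = 2
σ(3) = 1 → σ⁻¹(1) = 3
σ(4) = 4 → σ⁻¹(4) = 4
σ(5) = 2 → σ⁻¹(2) = 5
σ(6) = 5 → σ⁻¹(5) = 6

σ⁻¹ = [3 5 2 4 6 1]


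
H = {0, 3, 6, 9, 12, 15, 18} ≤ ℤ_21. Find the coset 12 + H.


12 + H = {12 + h (mod 21) : h ∈ H}
12+0=12, 12+3=15, 12+6=18, 12+9=0, 12+12=3, 12+15=6, 12+18=9
12 + H = {0, 3, 6, 9, 12, 15, 18} = 0 + H

12 + H = {0, 3, 6, 9, 12, 15, 18}


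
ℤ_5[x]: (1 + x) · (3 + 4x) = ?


Expand and collect like terms; reduce coefficients mod 5:
x^0: 1·3 = 3 ≡ 3 (mod 5)
x^1: 1·4 + 1·3 = 7 ≡ 2 (mod 5)
x^2: 1·4 = 4 ≡ 4 (mod 5)
Result: 3 + 2x + 4x^2

f · g = 3 + 2x + 4x^2


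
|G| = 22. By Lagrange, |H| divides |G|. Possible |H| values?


Lagrange's theorem: |H| divides |G|
|G| = 22
Divisors of 22: 1, 2, 11, 22

Possible subgroup orders: {1, 2, 11, 22}


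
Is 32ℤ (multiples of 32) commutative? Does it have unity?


32ℤ is a commutative ring under +,× but has no multiplicative identity (1 ∉ 32ℤ); it has no zero divisors, but without unity it is not an integral domain
Commutative: Yes
Integral domain: No
Has unity: No

32ℤ (multiples of 32): Commutative=Yes, Unity=No


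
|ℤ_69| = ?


ℤ_n has n elements.

|ℤ_69| = 69


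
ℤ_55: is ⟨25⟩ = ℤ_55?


g generates ℤ_n iff gcd(g, n) = 1
gcd(25, 55) = 5
Since gcd = 5 ≠ 1, ⟨25⟩ has order 11 < 55, so 25 is not a generator.

No, 25 does not generate ℤ_55


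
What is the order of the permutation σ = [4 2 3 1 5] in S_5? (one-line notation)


Cycle decomposition: (1 4)
Cycle lengths: 2
Order = lcm(2) = 2

ord(σ) = 2


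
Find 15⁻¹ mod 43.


Use the extended Euclidean algorithm to write 1 = 15·s + 43·t; then s mod 43 is the inverse.
Euclidean algorithm:
  15 = 0·43 + 15
  43 = 2·15 + 13
  15 = 1·13 + 2
  13 = 6·2 + 1
  2 = 2·1 + 0
gcd(15,43) = 1
Back-substitution gives: 15·(-20) + 43·(7) = 1
So 15⁻¹ ≡ -20 ≡ 23 (mod 43)
Check: 15 × 23 = 345 ≡ 1 (mod 43) ✓

15⁻¹ ≡ 23 (mod 43)


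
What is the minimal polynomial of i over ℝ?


i satisfies x² + 1 = 0, irreducible over ℝ

Minimal polynomial: x² + 1


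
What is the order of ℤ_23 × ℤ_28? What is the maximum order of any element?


|ℤ_23 × ℤ_28| = 23 × 28 = 644
Max element order = lcm(23,28) = 644
Cyclic? Yes (gcd=1)

|ℤ_23×ℤ_28| = 644, max element order = 644


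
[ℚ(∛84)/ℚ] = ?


∛84 has minimal polynomial x³ - 84 (irreducible over ℚ since 84 is not a perfect cube)

[ℚ(∛84)/ℚ] = 3


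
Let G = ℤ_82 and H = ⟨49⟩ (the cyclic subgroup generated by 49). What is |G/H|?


|⟨49⟩| = n / gcd(49, 82) = 82 / 1 = 82
H is normal (ℤ_82 is abelian).
|G/H| = |G| / |H| = 82 / 82 = 1

|G/H| = 1


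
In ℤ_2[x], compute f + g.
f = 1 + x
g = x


Add coefficients mod 2:
x^0: 1 + 0 = 1 (mod 2)
x^1: 1 + 1 = 0 (mod 2)
Result: 1

f + g = 1


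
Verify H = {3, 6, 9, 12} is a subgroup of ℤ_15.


Subgroup test for H = {3, 6, 9, 12} in (ℤ_15, +):
(1) 0 ∈ H? No
(2) Closure: for all a,b ∈ H, (a+b) mod 15 ∈ H? No  [counterexample: 3 + 12 = 0 ∉ H]
(3) Inverses: for all a ∈ H, -a mod 15 ∈ H? Yes

No, H is not a subgroup of ℤ_15


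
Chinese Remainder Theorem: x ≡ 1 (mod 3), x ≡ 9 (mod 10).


m₁ = 3, m₂ = 10, gcd = 1, so CRT applies. M = m₁·m₂ = 30
Let M₁ = M/m₁ = 10, M₂ = M/m₂ = 3
Find y₁ ≡ M₁⁻¹ (mod m₁): 10⁻¹ ≡ 1 (mod 3)
Find y₂ ≡ M₂⁻¹ (mod m₂): 3⁻¹ ≡ 7 (mod 10)
x = a₁·M₁·y₁ + a₂·M₂·y₂ = 1·10·1 + 9·3·7 = 199
Reduce mod 30: x ≡ 19
Check: 19 mod 3 = 1 ✓, 19 mod 10 = 9 ✓

x ≡ 19 (mod 30)


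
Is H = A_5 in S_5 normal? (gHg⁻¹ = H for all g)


H = A_5 in S_5
A_5 has index 2 in S_5, and every subgroup of index 2 is normal

Yes, normal subgroup


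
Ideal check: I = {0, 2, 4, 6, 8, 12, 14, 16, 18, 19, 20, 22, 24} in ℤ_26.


Check ideal conditions for I = {0, 2, 4, 6, 8, 12, 14, 16, 18, 19, 20, 22, 24} in ℤ_26:
(1) I is an additive subgroup? No
(2) For r ∈ ℤ_26 and a ∈ I: r·a ∈ I? No  [counterexample: r=2, a=18, r·a mod 26 = 10 ∉ I]

No, I is not an ideal of ℤ_26


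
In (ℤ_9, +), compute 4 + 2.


Operation: addition mod 9
4 + 2 = (a + b) mod 9 with a = 4, b = 2

4 + 2 = 6


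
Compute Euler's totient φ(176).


Factor n: 176 = 2^4 × 11
φ(n) = n · ∏(1 - 1/p) over distinct primes p | n
φ(176) = 176 · (1 - 1/2) · (1 - 1/11) = 80

φ(176) = 80


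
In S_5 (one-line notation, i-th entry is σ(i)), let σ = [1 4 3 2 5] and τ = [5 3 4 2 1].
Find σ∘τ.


σ∘τ: apply τ first, then σ
1 →τ 5 →σ 5
2 →τ 3 →σ 3
3 →τ 4 →σ 2
4 →τ 2 →σ 4
5 →τ 1 →σ 1

σ∘τ = [5 3 2 4 1]


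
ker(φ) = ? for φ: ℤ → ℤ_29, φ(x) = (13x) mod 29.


Kernel = preimage of identity
ker(φ) = {x ∈ ℤ : 13x ≡ 0 (mod 29)}. gcd(13,29) = 1, so 13x ≡ 0 (mod 29) ⟺ x ≡ 0 (mod 29/1 = 29). Hence ker(φ) = 29ℤ

ker(φ) = 29ℤ


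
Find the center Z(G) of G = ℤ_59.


Z(G) = {g ∈ G | gx = xg for all x ∈ G}
ℤ_59 is abelian, so Z(G) = G

Z(ℤ_59) = ℤ_59


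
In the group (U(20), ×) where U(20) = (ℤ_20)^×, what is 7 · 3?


Operation: multiplication mod 20
7 · 3 = (a × b) mod 20 with a = 7, b = 3

7 · 3 = 1


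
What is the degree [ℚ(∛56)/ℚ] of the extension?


∛56 has minimal polynomial x³ - 56 (irreducible over ℚ since 56 is not a perfect cube)

[ℚ(∛56)/ℚ] = 3


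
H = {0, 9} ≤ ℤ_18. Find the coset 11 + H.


11 + H = {11 + h (mod 18) : h ∈ H}
11+0=11, 11+9=2
11 + H = {2, 11} = 2 + H

11 + H = {2, 11}


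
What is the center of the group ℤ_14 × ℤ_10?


Z(G) = {g ∈ G | gx = xg for all x ∈ G}
Direct product of abelian groups is abelian, so Z(G) = G

Z(ℤ_14 × ℤ_10) = ℤ_14 × ℤ_10


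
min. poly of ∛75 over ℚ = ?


∛75 satisfies x³ - 75 = 0, irreducible over ℚ (no rational root; 75 is not a perfect cube)

Minimal polynomial: x³ - 75


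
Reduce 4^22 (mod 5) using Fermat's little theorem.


Fermat's little theorem: if p is prime and gcd(a,p)=1, then a^(p-1) ≡ 1 (mod p)
p = 5 is prime, gcd(4,5) = 1
Reduce exponent: 22 mod 4 = 2
So 4^22 ≡ 4^2 (mod 5)
4^2 mod 5 = 1

4^22 ≡ 1 (mod 5)


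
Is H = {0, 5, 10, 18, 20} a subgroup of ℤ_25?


Subgroup test for H = {0, 5, 10, 18, 20} in (ℤ_25, +):
(1) 0 ∈ H? Yes
(2) Closure: for all a,b ∈ H, (a+b) mod 25 ∈ H? No  [counterexample: 5 + 10 = 15 ∉ H]
(3) Inverses: for all a ∈ H, -a mod 25 ∈ H? No

No, H is not a subgroup of ℤ_25


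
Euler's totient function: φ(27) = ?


φ(n) = count of k ∈ {1,...,n} with gcd(k,n)=1
Coprimes to 27: {1, 2, 4, 5, 7, 8, 10, 11, 13, 14, 16, 17, 19, 20, 22, 23, 25, 26}
Count: 18

φ(27) = 18


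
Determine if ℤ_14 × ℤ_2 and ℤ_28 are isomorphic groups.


Comparing ℤ_14 × ℤ_2 and ℤ_28:
gcd(14,2) = 2 ≠ 1. Max element order in ℤ_14×ℤ_2 is lcm(14,2) = 14 < 28, so it has no element of order 28

No, ℤ_14 × ℤ_2 ≇ ℤ_28


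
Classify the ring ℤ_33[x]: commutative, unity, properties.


ℤ_33 has zero divisors (3·11 ≡ 0), and these lift to constant zero divisors in ℤ_33[x]; so not an integral domain
Commutative: Yes
Integral domain: No
Has unity: Yes

ℤ_33[x]: Commutative=Yes, Unity=Yes


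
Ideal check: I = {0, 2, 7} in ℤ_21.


Check ideal conditions for I = {0, 2, 7} in ℤ_21:
(1) I is an additive subgroup? No
(2) For r ∈ ℤ_21 and a ∈ I: r·a ∈ I? No  [counterexample: r=2, a=2, r·a mod 21 = 4 ∉ I]

No, I is not an ideal of ℤ_21


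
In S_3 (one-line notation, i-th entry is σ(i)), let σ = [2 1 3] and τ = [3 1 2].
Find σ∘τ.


σ∘τ: apply τ first, then σ
1 →τ 3 →σ 3
2 →τ 1 →σ 2
3 →τ 2 →σ 1

σ∘τ = [3 2 1]


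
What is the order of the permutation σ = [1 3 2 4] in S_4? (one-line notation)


Cycle decomposition: (2 3)
Cycle lengths: 2
Order = lcm(2) = 2

ord(σ) = 2


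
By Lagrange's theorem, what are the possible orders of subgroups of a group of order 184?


Lagrange's theorem: |H| divides |G|
|G| = 184
Divisors of 184: 1, 2, 4, 8, 23, 46, 92, 184

Possible subgroup orders: {1, 2, 4, 8, 23, 46, 92, 184}


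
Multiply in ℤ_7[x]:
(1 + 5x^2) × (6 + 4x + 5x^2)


Expand and collect like terms; reduce coefficients mod 7:
x^0: 1·6 = 6 ≡ 6 (mod 7)
x^1: 1·4 + 0·6 = 4 ≡ 4 (mod 7)
x^2: 1·5 + 0·4 + 5·6 = 35 ≡ 0 (mod 7)
x^3: 0·5 + 5·4 = 20 ≡ 6 (mod 7)
x^4: 5·5 = 25 ≡ 4 (mod 7)
Result: 6 + 4x + 6x^3 + 4x^4

f · g = 6 + 4x + 6x^3 + 4x^4


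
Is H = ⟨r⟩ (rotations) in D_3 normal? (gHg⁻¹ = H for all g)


H = ⟨r⟩ (rotations) in D_3
The rotation subgroup ⟨r⟩ has index 2 in D_3, so it is normal

Yes, normal subgroup


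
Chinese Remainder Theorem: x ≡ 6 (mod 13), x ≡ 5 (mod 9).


m₁ = 13, m₂ = 9, gcd = 1, so CRT applies. M = m₁·m₂ = 117
Let M₁ = M/m₁ = 9, M₂ = M/m₂ = 13
Find y₁ ≡ M₁⁻¹ (mod m₁): 9⁻¹ ≡ 3 (mod 13)
Find y₂ ≡ M₂⁻¹ (mod m₂): 13⁻¹ ≡ 7 (mod 9)
x = a₁·M₁·y₁ + a₂·M₂·y₂ = 6·9·3 + 5·13·7 = 617
Reduce mod 117: x ≡ 32
Check: 32 mod 13 = 6 ✓, 32 mod 9 = 5 ✓

x ≡ 32 (mod 117)


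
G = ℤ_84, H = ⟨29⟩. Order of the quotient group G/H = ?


|⟨29⟩| = n / gcd(29, 84) = 84 / 1 = 84
H is normal (ℤ_84 is abelian).
|G/H| = |G| / |H| = 84 / 84 = 1

|G/H| = 1


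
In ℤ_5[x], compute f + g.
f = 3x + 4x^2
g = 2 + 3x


Add coefficients mod 5:
x^0: 0 + 2 = 2 (mod 5)
x^1: 3 + 3 = 1 (mod 5)
x^2: 4 + 0 = 4 (mod 5)
Result: 2 + x + 4x^2

f + g = 2 + x + 4x^2


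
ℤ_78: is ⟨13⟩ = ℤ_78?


g generates ℤ_n iff gcd(g, n) = 1
gcd(13, 78) = 13
Since gcd = 13 ≠ 1, ⟨13⟩ has order 6 < 78, so 13 is not a generator.

No, 13 does not generate ℤ_78


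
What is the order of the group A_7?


|A_n| = n!/2 (even permutations)
|A_7| = 7!/2 = 5040/2 = 2520

|A_7| = 2520


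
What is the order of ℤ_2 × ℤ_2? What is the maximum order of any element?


|ℤ_2 × ℤ_2| = 2 × 2 = 4
Max element order = lcm(2,2) = 2
Cyclic? No (gcd=2)

|ℤ_2×ℤ_2| = 4, max element order = 2


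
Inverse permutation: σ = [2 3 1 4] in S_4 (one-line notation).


To find σ⁻¹, swap domain and range:
σ(1) = 2 → σ⁻¹(2) = 1
σ(2) = 3 → σ⁻¹(3) = 2
σ(3) = 1 → σ⁻¹(1) = 3
σ(4) = 4 → σ⁻¹(4) = 4

σ⁻¹ = [3 1 2 4]


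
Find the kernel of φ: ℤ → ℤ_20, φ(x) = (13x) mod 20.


Kernel = preimage of identity
ker(φ) = {x ∈ ℤ : 13x ≡ 0 (mod 20)}. gcd(13,20) = 1, so 13x ≡ 0 (mod 20) ⟺ x ≡ 0 (mod 20/1 = 20). Hence ker(φ) = 20ℤ

ker(φ) = 20ℤ


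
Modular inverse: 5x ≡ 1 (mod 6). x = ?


Use the extended Euclidean algorithm to write 1 = 5·s + 6·t; then s mod 6 is the inverse.
Euclidean algorithm:
  5 = 0·6 + 5
  6 = 1·5 + 1
  5 = 5·1 + 0
gcd(5,6) = 1
Back-substitution gives: 5·(-1) + 6·(1) = 1
So 5⁻¹ ≡ -1 ≡ 5 (mod 6)
Check: 5 × 5 = 25 ≡ 1 (mod 6) ✓

5⁻¹ ≡ 5 (mod 6)


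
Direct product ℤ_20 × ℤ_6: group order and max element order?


|ℤ_20 × ℤ_6| = 20 × 6 = 120
Max element order = lcm(20,6) = 60
Cyclic? No (gcd=2)

|ℤ_20×ℤ_6| = 120, max element order = 60


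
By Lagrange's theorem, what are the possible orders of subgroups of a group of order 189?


Lagrange's theorem: |H| divides |G|
|G| = 189
Divisors of 189: 1, 3, 7, 9, 21, 27, 63, 189

Possible subgroup orders: {1, 3, 7, 9, 21, 27, 63, 189}


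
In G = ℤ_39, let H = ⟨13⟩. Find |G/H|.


|⟨13⟩| = n / gcd(13, 39) = 39 / 13 = 3
H is normal (ℤ_39 is abelian).
|G/H| = |G| / |H| = 39 / 3 = 13

|G/H| = 13


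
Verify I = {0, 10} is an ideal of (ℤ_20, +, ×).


Check ideal conditions for I = {0, 10} in ℤ_20:
(1) I is an additive subgroup? Yes
(2) For r ∈ ℤ_20 and a ∈ I: r·a ∈ I? Yes

Yes, I is an ideal of ℤ_20


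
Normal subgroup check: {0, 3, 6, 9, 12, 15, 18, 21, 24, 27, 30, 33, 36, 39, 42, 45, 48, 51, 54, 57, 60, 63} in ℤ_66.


H = {0, 3, 6, 9, 12, 15, 18, 21, 24, 27, 30, 33, 36, 39, 42, 45, 48, 51, 54, 57, 60, 63} in ℤ_66
ℤ_66 is abelian; every subgroup of an abelian group is normal

Yes, normal subgroup


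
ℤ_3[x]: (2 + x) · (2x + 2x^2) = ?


Expand and collect like terms; reduce coefficients mod 3:
x^0: 2·0 = 0 ≡ 0 (mod 3)
x^1: 2·2 + 1·0 = 4 ≡ 1 (mod 3)
x^2: 2·2 + 1·2 = 6 ≡ 0 (mod 3)
x^3: 1·2 = 2 ≡ 2 (mod 3)
Result: x + 2x^3

f · g = x + 2x^3


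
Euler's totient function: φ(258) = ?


Factor n: 258 = 2 × 3 × 43
φ(n) = n · ∏(1 - 1/p) over distinct primes p | n
φ(258) = 258 · (1 - 1/2) · (1 - 1/3) · (1 - 1/43) = 84

φ(258) = 84


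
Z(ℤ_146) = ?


Z(G) = {g ∈ G | gx = xg for all x ∈ G}
ℤ_146 is abelian, so Z(G) = G

Z(ℤ_146) = ℤ_146


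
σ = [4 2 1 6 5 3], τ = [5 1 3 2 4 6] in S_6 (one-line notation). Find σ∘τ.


σ∘τ: apply τ first, then σ
1 →τ 5 →σ 5
2 →τ 1 →σ 4
3 →τ 3 →σ 1
4 →τ 2 →σ 2
5 →τ 4 →σ 6
6 →τ 6 →σ 3

σ∘τ = [5 4 1 2 6 3]


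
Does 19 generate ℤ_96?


g generates ℤ_n iff gcd(g, n) = 1
gcd(19, 96) = 1
Since gcd = 1, 19 is a generator.

Yes, 19 generates ℤ_96


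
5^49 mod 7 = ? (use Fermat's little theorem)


Fermat's little theorem: if p is prime and gcd(a,p)=1, then a^(p-1) ≡ 1 (mod p)
p = 7 is prime, gcd(5,7) = 1
Reduce exponent: 49 mod 6 = 1
So 5^49 ≡ 5^1 (mod 7)
5^1 mod 7 = 5

5^49 ≡ 5 (mod 7)


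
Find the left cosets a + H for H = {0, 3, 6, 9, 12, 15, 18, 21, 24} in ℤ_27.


H = {0, 3, 6, 9, 12, 15, 18, 21, 24}, |H| = 9
Number of cosets = |G|/|H| = 27/9 = 3
0 + H = {0, 3, 6, 9, 12, 15, 18, 21, 24}
1 + H = {1, 4, 7, 10, 13, 16, 19, 22, 25}
2 + H = {2, 5, 8, 11, 14, 17, 20, 23, 26}

Cosets: 0+H={0,3,6,9,12,15,18,21,24}; 1+H={1,4,7,10,13,16,19,22,25}; 2+H={2,5,8,11,14,17,20,23,26}


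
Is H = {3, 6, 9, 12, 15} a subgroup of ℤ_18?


Subgroup test for H = {3, 6, 9, 12, 15} in (ℤ_18, +):
(1) 0 ∈ H? No
(2) Closure: for all a,b ∈ H, (a+b) mod 18 ∈ H? No  [counterexample: 3 + 15 = 0 ∉ H]
(3) Inverses: for all a ∈ H, -a mod 18 ∈ H? Yes

No, H is not a subgroup of ℤ_18


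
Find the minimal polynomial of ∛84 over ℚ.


∛84 satisfies x³ - 84 = 0, irreducible over ℚ (no rational root; 84 is not a perfect cube)

Minimal polynomial: x³ - 84


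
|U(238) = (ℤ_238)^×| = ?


U(n) is the group of units mod n; |U(n)| = φ(n)
|U(238)| = φ(238) = 96

|U(238) = (ℤ_238)^×| = 96


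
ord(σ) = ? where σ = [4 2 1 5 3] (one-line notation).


Cycle decomposition: (1 4 5 3)
Cycle lengths: 4
Order = lcm(4) = 4

ord(σ) = 4


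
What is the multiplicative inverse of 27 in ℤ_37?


Use the extended Euclidean algorithm to write 1 = 27·s + 37·t; then s mod 37 is the inverse.
Euclidean algorithm:
  27 = 0·37 + 27
  37 = 1·27 + 10
  27 = 2·10 + 7
  10 = 1·7 + 3
  7 = 2·3 + 1
  3 = 3·1 + 0
gcd(27,37) = 1
Back-substitution gives: 27·(11) + 37·(-8) = 1
So 27⁻¹ ≡ 11 ≡ 11 (mod 37)
Check: 27 × 11 = 297 ≡ 1 (mod 37) ✓

27⁻¹ ≡ 11 (mod 37)


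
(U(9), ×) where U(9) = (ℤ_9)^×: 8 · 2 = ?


Operation: multiplication mod 9
8 · 2 = (a × b) mod 9 with a = 8, b = 2

8 · 2 = 7


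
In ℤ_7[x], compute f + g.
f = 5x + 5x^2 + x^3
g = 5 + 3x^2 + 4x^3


Add coefficients mod 7:
x^0: 0 + 5 = 5 (mod 7)
x^1: 5 + 0 = 5 (mod 7)
x^2: 5 + 3 = 1 (mod 7)
x^3: 1 + 4 = 5 (mod 7)
Result: 5 + 5x + x^2 + 5x^3

f + g = 5 + 5x + x^2 + 5x^3


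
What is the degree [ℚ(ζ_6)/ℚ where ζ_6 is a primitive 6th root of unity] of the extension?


[ℚ(ζ_n):ℚ] = deg Φ_n(x) = φ(n). Here φ(6) = 2

[ℚ(ζ_6)/ℚ where ζ_6 is a primitive 6th root of unity] = 2


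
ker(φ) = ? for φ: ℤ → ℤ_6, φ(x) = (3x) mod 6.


Kernel = preimage of identity
ker(φ) = {x ∈ ℤ : 3x ≡ 0 (mod 6)}. gcd(3,6) = 3, so 3x ≡ 0 (mod 6) ⟺ x ≡ 0 (mod 6/3 = 2). Hence ker(φ) = 2ℤ

ker(φ) = 2ℤ


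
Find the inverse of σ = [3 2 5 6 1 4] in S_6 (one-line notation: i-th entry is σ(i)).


To find σ⁻¹, swap domain and range:
σ(1) = 3 → σ⁻¹(3) = 1
σ(2) = 2 → σ⁻¹(2) = 2
σ(3) = 5 → σ⁻¹(5) = 3
σ(4) = 6 → σ⁻¹(6) = 4
σ(5) = 1 → σ⁻¹(1) = 5
σ(6) = 4 → σ⁻¹(4) = 6

σ⁻¹ = [5 2 1 6 3 4]


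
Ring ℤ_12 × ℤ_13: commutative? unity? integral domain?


Direct product ring; commutative with unity (1,1); but (1,0)·(0,1) = (0,0) gives zero divisors, so not an integral domain
Commutative: Yes
Integral domain: No
Has unity: Yes

ℤ_12 × ℤ_13: Commutative=Yes, Unity=Yes


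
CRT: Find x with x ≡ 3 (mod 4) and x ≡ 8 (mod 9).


m₁ = 4, m₂ = 9, gcd = 1, so CRT applies. M = m₁·m₂ = 36
Let M₁ = M/m₁ = 9, M₂ = M/m₂ = 4
Find y₁ ≡ M₁⁻¹ (mod m₁): 9⁻¹ ≡ 1 (mod 4)
Find y₂ ≡ M₂⁻¹ (mod m₂): 4⁻¹ ≡ 7 (mod 9)
x = a₁·M₁·y₁ + a₂·M₂·y₂ = 3·9·1 + 8·4·7 = 251
Reduce mod 36: x ≡ 35
Check: 35 mod 4 = 3 ✓, 35 mod 9 = 8 ✓

x ≡ 35 (mod 36)


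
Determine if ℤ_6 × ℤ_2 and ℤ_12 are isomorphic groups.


Comparing ℤ_6 × ℤ_2 and ℤ_12:
gcd(6,2) = 2 ≠ 1. Max element order in ℤ_6×ℤ_2 is lcm(6,2) = 6 < 12, so it has no element of order 12

No, ℤ_6 × ℤ_2 ≇ ℤ_12


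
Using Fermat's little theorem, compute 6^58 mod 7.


Fermat's little theorem: if p is prime and gcd(a,p)=1, then a^(p-1) ≡ 1 (mod p)
p = 7 is prime, gcd(6,7) = 1
Reduce exponent: 58 mod 6 = 4
So 6^58 ≡ 6^4 (mod 7)
6^4 mod 7 = 1

6^58 ≡ 1 (mod 7)


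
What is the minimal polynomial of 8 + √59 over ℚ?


Let α = 8 + √59. Then α - 8 = √59, so (α - 8)² = 59, giving α² - 16α + 5 = 0. Degree 2 and α ∉ ℚ, so this is the minimal polynomial.

Minimal polynomial: x² - 16x + 5


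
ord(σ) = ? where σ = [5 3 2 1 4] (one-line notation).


Cycle decomposition: (1 5 4) (2 3)
Cycle lengths: 3, 2
Order = lcm(3, 2) = 6

ord(σ) = 6


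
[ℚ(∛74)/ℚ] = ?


∛74 has minimal polynomial x³ - 74 (irreducible over ℚ since 74 is not a perfect cube)

[ℚ(∛74)/ℚ] = 3


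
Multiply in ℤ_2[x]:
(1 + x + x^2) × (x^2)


Expand and collect like terms; reduce coefficients mod 2:
x^0: 1·0 = 0 ≡ 0 (mod 2)
x^1: 1·0 + 1·0 = 0 ≡ 0 (mod 2)
x^2: 1·1 + 1·0 + 1·0 = 1 ≡ 1 (mod 2)
x^3: 1·1 + 1·0 = 1 ≡ 1 (mod 2)
x^4: 1·1 = 1 ≡ 1 (mod 2)
Result: x^2 + x^3 + x^4

f · g = x^2 + x^3 + x^4


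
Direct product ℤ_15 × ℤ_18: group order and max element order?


|ℤ_15 × ℤ_18| = 15 × 18 = 270
Max element order = lcm(15,18) = 90
Cyclic? No (gcd=3)

|ℤ_15×ℤ_18| = 270, max element order = 90


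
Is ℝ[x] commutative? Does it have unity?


Polynomial ring over ℝ (an integral domain) is a commutative integral domain with unity 1
Commutative: Yes
Integral domain: Yes
Has unity: Yes

ℝ[x]: Commutative=Yes, Unity=Yes


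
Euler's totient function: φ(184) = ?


Factor n: 184 = 2^3 × 23
φ(n) = n · ∏(1 - 1/p) over distinct primes p | n
φ(184) = 184 · (1 - 1/2) · (1 - 1/23) = 88

φ(184) = 88


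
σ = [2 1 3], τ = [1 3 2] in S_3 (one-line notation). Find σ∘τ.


σ∘τ: apply τ first, then σ
1 →τ 1 →σ 2
2 →τ 3 →σ 3
3 →τ 2 →σ 1

σ∘τ = [2 3 1]


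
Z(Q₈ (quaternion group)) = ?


Z(G) = {g ∈ G | gx = xg for all x ∈ G}
In Q₈ = {±1, ±i, ±j, ±k}, only ±1 commute with every element

Z(Q₈ (quaternion group)) = {1, -1}


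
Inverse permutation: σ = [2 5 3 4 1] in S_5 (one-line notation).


To find σ⁻¹, swap domain and range:
σ(1) = 2 → σ⁻¹(2) = 1
σ(2) = 5 → σ⁻¹(5) = 2
σ(3) = 3 → σ⁻¹(3) = 3
σ(4) = 4 → σ⁻¹(4) = 4
σ(5) = 1 → σ⁻¹(1) = 5

σ⁻¹ = [5 1 3 4 2]


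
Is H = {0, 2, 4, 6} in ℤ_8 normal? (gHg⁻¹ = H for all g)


H = {0, 2, 4, 6} in ℤ_8
ℤ_8 is abelian; every subgroup of an abelian group is normal

Yes, normal subgroup


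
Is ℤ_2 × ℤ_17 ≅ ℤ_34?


Comparing ℤ_2 × ℤ_17 and ℤ_34:
gcd(2,17) = 1, so ℤ_2 × ℤ_17 ≅ ℤ_34 (CRT)

Yes, ℤ_2 × ℤ_17 ≅ ℤ_34


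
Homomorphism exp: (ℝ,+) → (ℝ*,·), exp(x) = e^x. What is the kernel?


Kernel = preimage of identity
ker(exp) = {x ∈ ℝ | e^x = 1} = {0}

ker(exp) = {0}


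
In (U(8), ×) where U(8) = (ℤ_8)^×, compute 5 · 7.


Operation: multiplication mod 8
5 · 7 = (a × b) mod 8 with a = 5, b = 7

5 · 7 = 3


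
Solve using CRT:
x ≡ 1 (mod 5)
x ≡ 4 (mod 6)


m₁ = 5, m₂ = 6, gcd = 1, so CRT applies. M = m₁·m₂ = 30
Let M₁ = M/m₁ = 6, M₂ = M/m₂ = 5
Find y₁ ≡ M₁⁻¹ (mod m₁): 6⁻¹ ≡ 1 (mod 5)
Find y₂ ≡ M₂⁻¹ (mod m₂): 5⁻¹ ≡ 5 (mod 6)
x = a₁·M₁·y₁ + a₂·M₂·y₂ = 1·6·1 + 4·5·5 = 106
Reduce mod 30: x ≡ 16
Check: 16 mod 5 = 1 ✓, 16 mod 6 = 4 ✓

x ≡ 16 (mod 30)


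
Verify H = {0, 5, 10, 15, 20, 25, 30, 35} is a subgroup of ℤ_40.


Subgroup test for H = {0, 5, 10, 15, 20, 25, 30, 35} in (ℤ_40, +):
(1) 0 ∈ H? Yes
(2) Closure: for all a,b ∈ H, (a+b) mod 40 ∈ H? Yes
(3) Inverses: for all a ∈ H, -a mod 40 ∈ H? Yes

Yes, H is a subgroup of ℤ_40


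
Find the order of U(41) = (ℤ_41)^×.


U(n) is the group of units mod n; |U(n)| = φ(n)
|U(41)| = φ(41) = 40

|U(41) = (ℤ_41)^×| = 40


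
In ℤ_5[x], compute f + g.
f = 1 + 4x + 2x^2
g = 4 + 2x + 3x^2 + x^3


Add coefficients mod 5:
x^0: 1 + 4 = 0 (mod 5)
x^1: 4 + 2 = 1 (mod 5)
x^2: 2 + 3 = 0 (mod 5)
x^3: 0 + 1 = 1 (mod 5)
Result: x + x^3

f + g = x + x^3


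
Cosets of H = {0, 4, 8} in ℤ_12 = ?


H = {0, 4, 8}, |H| = 3
Number of cosets = |G|/|H| = 12/3 = 4
0 + H = {0, 4, 8}
1 + H = {1, 5, 9}
2 + H = {2, 6, 10}
3 + H = {3, 7, 11}

Cosets: 0+H={0,4,8}; 1+H={1,5,9}; 2+H={2,6,10}; 3+H={3,7,11}


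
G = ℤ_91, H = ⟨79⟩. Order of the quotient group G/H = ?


|⟨79⟩| = n / gcd(79, 91) = 91 / 1 = 91
H is normal (ℤ_91 is abelian).
|G/H| = |G| / |H| = 91 / 91 = 1

|G/H| = 1


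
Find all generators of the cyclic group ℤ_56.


g generates ℤ_n iff gcd(g,n) = 1
Prime factors of 56: 2, 7
Generators are g ∈ {1,...,55} not divisible by any of these primes.
Generators: {1, 3, 5, 9, 11, 13, 15, 17, 19, 23, 25, 27, 29, 31, 33, 37, 39, 41, 43, 45, 47, 51, 53, 55}
Number of generators = φ(56) = 24

Generators of ℤ_56 = {1, 3, 5, 9, 11, 13, 15, 17, 19, 23, 25, 27, 29, 31, 33, 37, 39, 41, 43, 45, 47, 51, 53, 55}


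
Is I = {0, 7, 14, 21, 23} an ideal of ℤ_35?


Check ideal conditions for I = {0, 7, 14, 21, 23} in ℤ_35:
(1) I is an additive subgroup? No
(2) For r ∈ ℤ_35 and a ∈ I: r·a ∈ I? No  [counterexample: r=2, a=14, r·a mod 35 = 28 ∉ I]

No, I is not an ideal of ℤ_35


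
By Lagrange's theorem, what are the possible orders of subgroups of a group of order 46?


Lagrange's theorem: |H| divides |G|
|G| = 46
Divisors of 46: 1, 2, 23, 46

Possible subgroup orders: {1, 2, 23, 46}


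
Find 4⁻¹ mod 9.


Use the extended Euclidean algorithm to write 1 = 4·s + 9·t; then s mod 9 is the inverse.
Euclidean algorithm:
  4 = 0·9 + 4
  9 = 2·4 + 1
  4 = 4·1 + 0
gcd(4,9) = 1
Back-substitution gives: 4·(-2) + 9·(1) = 1
So 4⁻¹ ≡ -2 ≡ 7 (mod 9)
Check: 4 × 7 = 28 ≡ 1 (mod 9) ✓

4⁻¹ ≡ 7 (mod 9)


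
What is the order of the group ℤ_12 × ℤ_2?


|A × B| = |A| · |B|
|ℤ_12 × ℤ_2| = 12 × 2 = 24

|ℤ_12 × ℤ_2| = 24


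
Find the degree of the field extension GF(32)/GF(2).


GF(32) = GF(2^5), so the extension degree is 5

[GF(32)/GF(2)] = 5


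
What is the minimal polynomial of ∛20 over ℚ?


∛20 satisfies x³ - 20 = 0, irreducible over ℚ (no rational root; 20 is not a perfect cube)

Minimal polynomial: x³ - 20


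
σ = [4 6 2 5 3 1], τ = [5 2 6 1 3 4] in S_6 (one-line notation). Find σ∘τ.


σ∘τ: apply τ first, then σ
1 →τ 5 →σ 3
2 →τ 2 →σ 6
3 →τ 6 →σ 1
4 →τ 1 →σ 4
5 →τ 3 →σ 2
6 →τ 4 →σ 5

σ∘τ = [3 6 1 4 2 5]


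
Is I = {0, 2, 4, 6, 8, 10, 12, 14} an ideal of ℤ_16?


Check ideal conditions for I = {0, 2, 4, 6, 8, 10, 12, 14} in ℤ_16:
(1) I is an additive subgroup? Yes
(2) For r ∈ ℤ_16 and a ∈ I: r·a ∈ I? Yes

Yes, I is an ideal of ℤ_16


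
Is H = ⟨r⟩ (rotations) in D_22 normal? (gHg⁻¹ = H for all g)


H = ⟨r⟩ (rotations) in D_22
The rotation subgroup ⟨r⟩ has index 2 in D_22, so it is normal

Yes, normal subgroup


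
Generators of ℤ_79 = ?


g generates ℤ_n iff gcd(g,n) = 1
Prime factors of 79: 79
Generators are g ∈ {1,...,78} not divisible by any of these primes.
Generators: {1, 2, 3, 4, 5, 6, 7, 8, 9, 10, 11, 12, 13, 14, 15, 16, 17, 18, 19, 20, 21, 22, 23, 24, 25, 26, 27, 28, 29, 30, 31, 32, 33, 34, 35, 36, 37, 38, 39, 40, 41, 42, 43, 44, 45, 46, 47, 48, 49, 50, 51, 52, 53, 54, 55, 56, 57, 58, 59, 60, 61, 62, 63, 64, 65, 66, 67, 68, 69, 70, 71, 72, 73, 74, 75, 76, 77, 78}
Number of generators = φ(79) = 78

Generators of ℤ_79 = {1, 2, 3, 4, 5, 6, 7, 8, 9, 10, 11, 12, 13, 14, 15, 16, 17, 18, 19, 20, 21, 22, 23, 24, 25, 26, 27, 28, 29, 30, 31, 32, 33, 34, 35, 36, 37, 38, 39, 40, 41, 42, 43, 44, 45, 46, 47, 48, 49, 50, 51, 52, 53, 54, 55, 56, 57, 58, 59, 60, 61, 62, 63, 64, 65, 66, 67, 68, 69, 70, 71, 72, 73, 74, 75, 76, 77, 78}


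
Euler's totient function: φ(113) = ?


Factor n: 113 = 113
φ(n) = n · ∏(1 - 1/p) over distinct primes p | n
φ(113) = 113 · (1 - 1/113) = 112

φ(113) = 112


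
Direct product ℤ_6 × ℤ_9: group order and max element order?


|ℤ_6 × ℤ_9| = 6 × 9 = 54
Max element order = lcm(6,9) = 18
Cyclic? No (gcd=3)

|ℤ_6×ℤ_9| = 54, max element order = 18


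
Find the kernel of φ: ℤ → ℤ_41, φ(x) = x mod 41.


Kernel = preimage of identity
ker(φ) = {x ∈ ℤ : x ≡ 0 (mod 41)} = 41ℤ = {0, ±41, ±82, ...}

ker(φ) = 41ℤ


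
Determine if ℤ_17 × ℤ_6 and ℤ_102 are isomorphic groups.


Comparing ℤ_17 × ℤ_6 and ℤ_102:
gcd(17,6) = 1, so ℤ_17 × ℤ_6 ≅ ℤ_102 (CRT)

Yes, ℤ_17 × ℤ_6 ≅ ℤ_102


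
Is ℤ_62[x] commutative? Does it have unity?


ℤ_62 has zero divisors (2·31 ≡ 0), and these lift to constant zero divisors in ℤ_62[x]; so not an integral domain
Commutative: Yes
Integral domain: No
Has unity: Yes

ℤ_62[x]: Commutative=Yes, Unity=Yes


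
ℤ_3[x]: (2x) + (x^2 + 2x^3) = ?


Add coefficients mod 3:
x^0: 0 + 0 = 0 (mod 3)
x^1: 2 + 0 = 2 (mod 3)
x^2: 0 + 1 = 1 (mod 3)
x^3: 0 + 2 = 2 (mod 3)
Result: 2x + x^2 + 2x^3

f + g = 2x + x^2 + 2x^3


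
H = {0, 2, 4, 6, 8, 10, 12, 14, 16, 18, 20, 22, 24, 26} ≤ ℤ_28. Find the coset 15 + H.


15 + H = {15 + h (mod 28) : h ∈ H}
15+0=15, 15+2=17, 15+4=19, 15+6=21, 15+8=23, 15+10=25, 15+12=27, 15+14=1, 15+16=3, 15+18=5, 15+20=7, 15+22=9, 15+24=11, 15+26=13
15 + H = {1, 3, 5, 7, 9, 11, 13, 15, 17, 19, 21, 23, 25, 27} = 1 + H

15 + H = {1, 3, 5, 7, 9, 11, 13, 15, 17, 19, 21, 23, 25, 27}


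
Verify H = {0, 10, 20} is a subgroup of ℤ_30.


Subgroup test for H = {0, 10, 20} in (ℤ_30, +):
(1) 0 ∈ H? Yes
(2) Closure: for all a,b ∈ H, (a+b) mod 30 ∈ H? Yes
(3) Inverses: for all a ∈ H, -a mod 30 ∈ H? Yes

Yes, H is a subgroup of ℤ_30


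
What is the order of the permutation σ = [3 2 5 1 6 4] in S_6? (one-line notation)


Cycle decomposition: (1 3 5 6 4)
Cycle lengths: 5
Order = lcm(5) = 5

ord(σ) = 5


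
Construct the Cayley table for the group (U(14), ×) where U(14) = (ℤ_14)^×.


Elements: {1, 3, 5, 9, 11, 13}
Operation: multiplication mod 14
Entry (a, b) = (a × b) mod 14

Cayley table:
   |  1 |  3 |  5 |  9 | 11 | 13
 1 |  1 |  3 |  5 |  9 | 11 | 13
 3 |  3 |  9 |  1 | 13 |  5 | 11
 5 |  5 |  1 | 11 |  3 | 13 |  9
 9 |  9 | 13 |  3 | 11 |  1 |  5
11 | 11 |  5 | 13 |  1 |  9 |  3
13 | 13 | 11 |  9 |  5 |  3 |  1


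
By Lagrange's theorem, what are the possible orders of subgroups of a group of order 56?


Lagrange's theorem: |H| divides |G|
|G| = 56
Divisors of 56: 1, 2, 4, 7, 8, 14, 28, 56

Possible subgroup orders: {1, 2, 4, 7, 8, 14, 28, 56}


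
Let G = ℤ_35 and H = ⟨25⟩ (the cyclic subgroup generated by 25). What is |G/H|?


|⟨25⟩| = n / gcd(25, 35) = 35 / 5 = 7
H is normal (ℤ_35 is abelian).
|G/H| = |G| / |H| = 35 / 7 = 5

|G/H| = 5


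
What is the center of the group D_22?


Z(G) = {g ∈ G | gx = xg for all x ∈ G}
For even n, Z(D_n) = {e, r^(n/2)}: the 180° rotation r^11 commutes with every reflection and rotation

Z(D_22) = {e, r^11}


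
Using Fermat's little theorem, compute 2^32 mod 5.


Fermat's little theorem: if p is prime and gcd(a,p)=1, then a^(p-1) ≡ 1 (mod p)
p = 5 is prime, gcd(2,5) = 1
Reduce exponent: 32 mod 4 = 0
So 2^32 ≡ 2^0 (mod 5)
2^0 = 1

2^32 ≡ 1 (mod 5)


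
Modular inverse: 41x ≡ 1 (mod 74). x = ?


Use the extended Euclidean algorithm to write 1 = 41·s + 74·t; then s mod 74 is the inverse.
Euclidean algorithm:
  41 = 0·74 + 41
  74 = 1·41 + 33
  41 = 1·33 + 8
  33 = 4·8 + 1
  8 = 8·1 + 0
gcd(41,74) = 1
Back-substitution gives: 41·(-9) + 74·(5) = 1
So 41⁻¹ ≡ -9 ≡ 65 (mod 74)
Check: 41 × 65 = 2665 ≡ 1 (mod 74) ✓

41⁻¹ ≡ 65 (mod 74)


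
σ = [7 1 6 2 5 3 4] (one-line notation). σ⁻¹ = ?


To find σ⁻¹, swap domain and range:
σ(1) = 7 → σ⁻¹(7) = 1
σ(2) = 1 → σ⁻¹(1) = 2
σ(3) = 6 → σ⁻¹(6) = 3
σ(4) = 2 → σ⁻¹(2) = 4
σ(5) = 5 → σ⁻¹(5) = 5
σ(6) = 3 → σ⁻¹(3) = 6
σ(7) = 4 → σ⁻¹(4) = 7

σ⁻¹ = [2 4 6 7 5 3 1]


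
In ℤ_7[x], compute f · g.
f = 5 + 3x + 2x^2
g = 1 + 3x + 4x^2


Expand and collect like terms; reduce coefficients mod 7:
x^0: 5·1 = 5 ≡ 5 (mod 7)
x^1: 5·3 + 3·1 = 18 ≡ 4 (mod 7)
x^2: 5·4 + 3·3 + 2·1 = 31 ≡ 3 (mod 7)
x^3: 3·4 + 2·3 = 18 ≡ 4 (mod 7)
x^4: 2·4 = 8 ≡ 1 (mod 7)
Result: 5 + 4x + 3x^2 + 4x^3 + x^4

f · g = 5 + 4x + 3x^2 + 4x^3 + x^4


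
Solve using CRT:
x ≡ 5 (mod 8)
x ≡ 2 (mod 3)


m₁ = 8, m₂ = 3, gcd = 1, so CRT applies. M = m₁·m₂ = 24
Let M₁ = M/m₁ = 3, M₂ = M/m₂ = 8
Find y₁ ≡ M₁⁻¹ (mod m₁): 3⁻¹ ≡ 3 (mod 8)
Find y₂ ≡ M₂⁻¹ (mod m₂): 8⁻¹ ≡ 2 (mod 3)
x = a₁·M₁·y₁ + a₂·M₂·y₂ = 5·3·3 + 2·8·2 = 77
Reduce mod 24: x ≡ 5
Check: 5 mod 8 = 5 ✓, 5 mod 3 = 2 ✓

x ≡ 5 (mod 24)


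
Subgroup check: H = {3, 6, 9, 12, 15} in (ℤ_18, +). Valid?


Subgroup test for H = {3, 6, 9, 12, 15} in (ℤ_18, +):
(1) 0 ∈ H? No
(2) Closure: for all a,b ∈ H, (a+b) mod 18 ∈ H? No  [counterexample: 3 + 15 = 0 ∉ H]
(3) Inverses: for all a ∈ H, -a mod 18 ∈ H? Yes

No, H is not a subgroup of ℤ_18


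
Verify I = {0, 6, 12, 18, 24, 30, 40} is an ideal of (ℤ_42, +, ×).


Check ideal conditions for I = {0, 6, 12, 18, 24, 30, 40} in ℤ_42:
(1) I is an additive subgroup? No
(2) For r ∈ ℤ_42 and a ∈ I: r·a ∈ I? No  [counterexample: r=2, a=18, r·a mod 42 = 36 ∉ I]

No, I is not an ideal of ℤ_42


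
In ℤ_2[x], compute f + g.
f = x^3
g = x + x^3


Add coefficients mod 2:
x^0: 0 + 0 = 0 (mod 2)
x^1: 0 + 1 = 1 (mod 2)
x^2: 0 + 0 = 0 (mod 2)
x^3: 1 + 1 = 0 (mod 2)
Result: x

f + g = x


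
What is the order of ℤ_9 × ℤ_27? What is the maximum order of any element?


|ℤ_9 × ℤ_27| = 9 × 27 = 243
Max element order = lcm(9,27) = 27
Cyclic? No (gcd=9)

|ℤ_9×ℤ_27| = 243, max element order = 27


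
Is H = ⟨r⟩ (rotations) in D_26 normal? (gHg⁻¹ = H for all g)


H = ⟨r⟩ (rotations) in D_26
The rotation subgroup ⟨r⟩ has index 2 in D_26, so it is normal

Yes, normal subgroup


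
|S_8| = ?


|S_n| = n! (number of permutations of n symbols)
|S_8| = 8! = 40320

|S_8| = 40320


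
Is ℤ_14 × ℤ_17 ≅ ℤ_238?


Comparing ℤ_14 × ℤ_17 and ℤ_238:
gcd(14,17) = 1, so ℤ_14 × ℤ_17 ≅ ℤ_238 (CRT)

Yes, ℤ_14 × ℤ_17 ≅ ℤ_238


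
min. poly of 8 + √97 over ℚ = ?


Let α = 8 + √97. Then α - 8 = √97, so (α - 8)² = 97, giving α² - 16α - 33 = 0. Degree 2 and α ∉ ℚ, so this is the minimal polynomial.

Minimal polynomial: x² - 16x - 33


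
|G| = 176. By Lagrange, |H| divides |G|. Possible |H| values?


Lagrange's theorem: |H| divides |G|
|G| = 176
Divisors of 176: 1, 2, 4, 8, 11, 16, 22, 44, 88, 176

Possible subgroup orders: {1, 2, 4, 8, 11, 16, 22, 44, 88, 176}


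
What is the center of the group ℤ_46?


Z(G) = {g ∈ G | gx = xg for all x ∈ G}
ℤ_46 is abelian, so Z(G) = G

Z(ℤ_46) = ℤ_46


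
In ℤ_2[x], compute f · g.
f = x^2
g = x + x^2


Expand and collect like terms; reduce coefficients mod 2:
x^0: 0·0 = 0 ≡ 0 (mod 2)
x^1: 0·1 + 0·0 = 0 ≡ 0 (mod 2)
x^2: 0·1 + 0·1 + 1·0 = 0 ≡ 0 (mod 2)
x^3: 0·1 + 1·1 = 1 ≡ 1 (mod 2)
x^4: 1·1 = 1 ≡ 1 (mod 2)
Result: x^3 + x^4

f · g = x^3 + x^4


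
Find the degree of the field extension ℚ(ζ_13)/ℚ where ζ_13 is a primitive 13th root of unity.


[ℚ(ζ_n):ℚ] = deg Φ_n(x) = φ(n). Here φ(13) = 12

[ℚ(ζ_13)/ℚ where ζ_13 is a primitive 13th root of unity] = 12


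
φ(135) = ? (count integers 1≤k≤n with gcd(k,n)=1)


Factor n: 135 = 3^3 × 5
φ(n) = n · ∏(1 - 1/p) over distinct primes p | n
φ(135) = 135 · (1 - 1/3) · (1 - 1/5) = 72

φ(135) = 72


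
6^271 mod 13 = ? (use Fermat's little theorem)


Fermat's little theorem: if p is prime and gcd(a,p)=1, then a^(p-1) ≡ 1 (mod p)
p = 13 is prime, gcd(6,13) = 1
Reduce exponent: 271 mod 12 = 7
So 6^271 ≡ 6^7 (mod 13)
6^7 mod 13 = 7

6^271 ≡ 7 (mod 13)


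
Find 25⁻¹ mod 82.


Use the extended Euclidean algorithm to write 1 = 25·s + 82·t; then s mod 82 is the inverse.
Euclidean algorithm:
  25 = 0·82 + 25
  82 = 3·25 + 7
  25 = 3·7 + 4
  7 = 1·4 + 3
  4 = 1·3 + 1
  3 = 3·1 + 0
gcd(25,82) = 1
Back-substitution gives: 25·(23) + 82·(-7) = 1
So 25⁻¹ ≡ 23 ≡ 23 (mod 82)
Check: 25 × 23 = 575 ≡ 1 (mod 82) ✓

25⁻¹ ≡ 23 (mod 82)


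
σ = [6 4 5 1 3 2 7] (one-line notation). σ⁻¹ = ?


To find σ⁻¹, swap domain and range:
σ(1) = 6 → σ⁻¹(6) = 1
σ(2) = 4 → σ⁻¹(4) = 2
σ(3) = 5 → σ⁻¹(5) = 3
σ(4) = 1 → σ⁻¹(1) = 4
σ(5) = 3 → σ⁻¹(3) = 5
σ(6) = 2 → σ⁻¹(2) = 6
σ(7) = 7 → σ⁻¹(7) = 7

σ⁻¹ = [4 6 5 2 3 1 7]


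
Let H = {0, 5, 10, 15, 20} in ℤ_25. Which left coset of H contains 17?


17 + H = {17 + h (mod 25) : h ∈ H}
17+0=17, 17+5=22, 17+10=2, 17+15=7, 17+20=12
17 + H = {2, 7, 12, 17, 22} = 2 + H

17 + H = {2, 7, 12, 17, 22}


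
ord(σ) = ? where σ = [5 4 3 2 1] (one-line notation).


Cycle decomposition: (1 5) (2 4)
Cycle lengths: 2, 2
Order = lcm(2, 2) = 2

ord(σ) = 2


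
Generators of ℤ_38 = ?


g generates ℤ_n iff gcd(g,n) = 1
Prime factors of 38: 2, 19
Generators are g ∈ {1,...,37} not divisible by any of these primes.
Generators: {1, 3, 5, 7, 9, 11, 13, 15, 17, 21, 23, 25, 27, 29, 31, 33, 35, 37}
Number of generators = φ(38) = 18

Generators of ℤ_38 = {1, 3, 5, 7, 9, 11, 13, 15, 17, 21, 23, 25, 27, 29, 31, 33, 35, 37}


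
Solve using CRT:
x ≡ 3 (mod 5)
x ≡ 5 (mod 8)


m₁ = 5, m₂ = 8, gcd = 1, so CRT applies. M = m₁·m₂ = 40
Let M₁ = M/m₁ = 8, M₂ = M/m₂ = 5
Find y₁ ≡ M₁⁻¹ (mod m₁): 8⁻¹ ≡ 2 (mod 5)
Find y₂ ≡ M₂⁻¹ (mod m₂): 5⁻¹ ≡ 5 (mod 8)
x = a₁·M₁·y₁ + a₂·M₂·y₂ = 3·8·2 + 5·5·5 = 173
Reduce mod 40: x ≡ 13
Check: 13 mod 5 = 3 ✓, 13 mod 8 = 5 ✓

x ≡ 13 (mod 40)


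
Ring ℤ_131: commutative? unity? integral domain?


ℤ_131 is a commutative ring with unity 1; 131 is prime, so ℤ_131 is a field (hence an integral domain)
Commutative: Yes
Integral domain: Yes
Has unity: Yes

ℤ_131: Commutative=Yes, Unity=Yes


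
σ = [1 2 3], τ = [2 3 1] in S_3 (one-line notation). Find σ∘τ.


σ∘τ: apply τ first, then σ
1 →τ 2 →σ 2
2 →τ 3 →σ 3
3 →τ 1 →σ 1

σ∘τ = [2 3 1]


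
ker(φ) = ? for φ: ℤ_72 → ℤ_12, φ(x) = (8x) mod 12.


Kernel = preimage of identity
ker(φ) = {x ∈ ℤ_72 : 8x ≡ 0 (mod 12)}. Since 12 | 72, φ is well-defined. The kernel is the cyclic subgroup ⟨3⟩ of ℤ_72 (order 24), i.e. {0, 3, 6, 9, 12, 15, 18, 21, 24, 27, 30, 33, 36, 39, 42, 45, 48, 51, 54, 57, 60, 63, 66, 69}

ker(φ) = {0, 3, 6, 9, 12, 15, 18, 21, 24, 27, 30, 33, 36, 39, 42, 45, 48, 51, 54, 57, 60, 63, 66, 69}


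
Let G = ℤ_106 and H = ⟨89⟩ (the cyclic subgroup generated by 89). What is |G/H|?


|⟨89⟩| = n / gcd(89, 106) = 106 / 1 = 106
H is normal (ℤ_106 is abelian).
|G/H| = |G| / |H| = 106 / 106 = 1

|G/H| = 1


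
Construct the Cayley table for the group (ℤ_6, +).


Elements: {0, 1, 2, 3, 4, 5}
Operation: addition mod 6
Entry (a, b) = (a + b) mod 6

Cayley table:
  | 0 | 1 | 2 | 3 | 4 | 5
0 | 0 | 1 | 2 | 3 | 4 | 5
1 | 1 | 2 | 3 | 4 | 5 | 0
2 | 2 | 3 | 4 | 5 | 0 | 1
3 | 3 | 4 | 5 | 0 | 1 | 2
4 | 4 | 5 | 0 | 1 | 2 | 3
5 | 5 | 0 | 1 | 2 | 3 | 4


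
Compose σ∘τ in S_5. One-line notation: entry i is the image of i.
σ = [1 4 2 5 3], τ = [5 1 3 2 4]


σ∘τ: apply τ first, then σ
1 →τ 5 →σ 3
2 →τ 1 →σ 1
3 →τ 3 →σ 2
4 →τ 2 →σ 4
5 →τ 4 →σ 5

σ∘τ = [3 1 2 4 5]


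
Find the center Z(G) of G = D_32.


Z(G) = {g ∈ G | gx = xg for all x ∈ G}
For even n, Z(D_n) = {e, r^(n/2)}: the 180° rotation r^16 commutes with every reflection and rotation

Z(D_32) = {e, r^16}


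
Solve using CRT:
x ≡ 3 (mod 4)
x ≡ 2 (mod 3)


m₁ = 4, m₂ = 3, gcd = 1, so CRT applies. M = m₁·m₂ = 12
Let M₁ = M/m₁ = 3, M₂ = M/m₂ = 4
Find y₁ ≡ M₁⁻¹ (mod m₁): 3⁻¹ ≡ 3 (mod 4)
Find y₂ ≡ M₂⁻¹ (mod m₂): 4⁻¹ ≡ 1 (mod 3)
x = a₁·M₁·y₁ + a₂·M₂·y₂ = 3·3·3 + 2·4·1 = 35
Reduce mod 12: x ≡ 11
Check: 11 mod 4 = 3 ✓, 11 mod 3 = 2 ✓

x ≡ 11 (mod 12)


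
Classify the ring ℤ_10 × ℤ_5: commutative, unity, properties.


Direct product ring; commutative with unity (1,1); but (1,0)·(0,1) = (0,0) gives zero divisors, so not an integral domain
Commutative: Yes
Integral domain: No
Has unity: Yes

ℤ_10 × ℤ_5: Commutative=Yes, Unity=Yes


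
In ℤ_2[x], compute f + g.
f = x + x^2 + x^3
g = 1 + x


Add coefficients mod 2:
x^0: 0 + 1 = 1 (mod 2)
x^1: 1 + 1 = 0 (mod 2)
x^2: 1 + 0 = 1 (mod 2)
x^3: 1 + 0 = 1 (mod 2)
Result: 1 + x^2 + x^3

f + g = 1 + x^2 + x^3


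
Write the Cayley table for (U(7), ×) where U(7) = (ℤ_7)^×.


Elements: {1, 2, 3, 4, 5, 6}
Operation: multiplication mod 7
Entry (a, b) = (a × b) mod 7

Cayley table:
  | 1 | 2 | 3 | 4 | 5 | 6
1 | 1 | 2 | 3 | 4 | 5 | 6
2 | 2 | 4 | 6 | 1 | 3 | 5
3 | 3 | 6 | 2 | 5 | 1 | 4
4 | 4 | 1 | 5 | 2 | 6 | 3
5 | 5 | 3 | 1 | 6 | 4 | 2
6 | 6 | 5 | 4 | 3 | 2 | 1


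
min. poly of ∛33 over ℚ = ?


∛33 satisfies x³ - 33 = 0, irreducible over ℚ (no rational root; 33 is not a perfect cube)

Minimal polynomial: x³ - 33


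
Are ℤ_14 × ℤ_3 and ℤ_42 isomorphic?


Comparing ℤ_14 × ℤ_3 and ℤ_42:
gcd(14,3) = 1, so ℤ_14 × ℤ_3 ≅ ℤ_42 (CRT)

Yes, ℤ_14 × ℤ_3 ≅ ℤ_42


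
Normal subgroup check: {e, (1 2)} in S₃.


H = {e, (1 2)} in S₃
(1 3)(1 2)(1 3)⁻¹ = (2 3) ∉ {e, (1 2)}, so it is not normal

No, not a normal subgroup
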